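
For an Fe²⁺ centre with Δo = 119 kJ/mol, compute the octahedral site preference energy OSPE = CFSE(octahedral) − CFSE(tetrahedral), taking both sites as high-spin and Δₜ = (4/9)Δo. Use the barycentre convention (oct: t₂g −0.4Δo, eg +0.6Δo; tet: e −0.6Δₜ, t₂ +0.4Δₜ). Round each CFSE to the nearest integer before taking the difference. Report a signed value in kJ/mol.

Fe²⁺: group 8, so d-count = 8 − 2 = 6.
Octahedral high-spin t₂g⁴ eg²: CFSE = -0.4 × 119 = -48 kJ/mol.
In a tetrahedral site the filling is e³ t₂³: CFSE(tet) = -0.6Δₜ = -0.6 × (4/9)(119) = -32 kJ/mol.
OSPE = CFSE(oct) − CFSE(tet) = -48 − (-32) = -16 kJ/mol.

-16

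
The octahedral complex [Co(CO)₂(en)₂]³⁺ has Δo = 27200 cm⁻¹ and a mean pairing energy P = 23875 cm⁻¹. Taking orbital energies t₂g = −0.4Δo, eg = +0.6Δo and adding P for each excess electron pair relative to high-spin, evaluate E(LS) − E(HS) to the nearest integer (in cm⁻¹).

Ligand charges: 2×(+0) from CO and 2×(+0) from en sum to +0; with overall charge +3, Co is +3.
Co³⁺: group 9, so d-count = 9 − 3 = 6.
In the high-spin limit (t₂g⁴ eg²) the orbital term is -0.4Δo = -10880 cm⁻¹, with no excess pairing.
Low-spin t₂g⁶ eg⁰ gives -2.4Δo = -65280 cm⁻¹, but forming 2 extra pairs costs 2P = 47750 cm⁻¹, so E(LS) = -65280 + 47750 = -17530 cm⁻¹.
The difference is -17530 − (-10880) = -6650 cm⁻¹, so low-spin lies lower.

-6650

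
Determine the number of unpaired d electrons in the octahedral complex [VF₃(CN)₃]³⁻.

Ligand charges: 3×(-1) from F⁻ and 3×(-1) from CN⁻ sum to -6; with overall charge -3, V is +3.
Group 5 minus oxidation state +3 gives a d² configuration for V³⁺.
Configuration: t2g^2 e_g^0, giving 2 unpaired electrons.

2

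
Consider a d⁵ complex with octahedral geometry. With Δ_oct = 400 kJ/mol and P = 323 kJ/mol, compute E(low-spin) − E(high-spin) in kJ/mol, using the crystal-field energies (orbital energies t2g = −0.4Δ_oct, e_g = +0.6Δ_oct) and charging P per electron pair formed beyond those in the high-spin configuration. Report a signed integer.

-154

High-spin d⁵ fills as t2g^3 e_g^2 with CFSE 3(−0.4) + 2(+0.6) = 0.0Δ_oct = 0 kJ/mol.
Low-spin: t2g^5 e_g^0, orbital CFSE = -2.0Δ_oct = -800 kJ/mol; plus 2 excess pairs × P = +646 kJ/mol; total -154 kJ/mol.
E(LS) − E(HS) = -154 − (0) = -154 kJ/mol.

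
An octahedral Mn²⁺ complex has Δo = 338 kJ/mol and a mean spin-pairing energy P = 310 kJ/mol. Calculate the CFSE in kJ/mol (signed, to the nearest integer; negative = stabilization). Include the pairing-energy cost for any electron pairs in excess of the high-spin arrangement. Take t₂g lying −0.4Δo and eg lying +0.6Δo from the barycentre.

-56

Mn is in group 7, so Mn²⁺ is d⁵ (7 − 2 = 5).
Here Δo > P (338 > 310), so the low-spin state is favoured.
Filling d⁵ accordingly: t₂g⁵ eg⁰.
Orbital CFSE = -2.0Δo = -2.0 × 338 = -676 kJ/mol.
Excess pairs vs high-spin: 2 − 0 = 2; pairing cost = +620 kJ/mol.
Net CFSE = -676 + 620 = -56 kJ/mol.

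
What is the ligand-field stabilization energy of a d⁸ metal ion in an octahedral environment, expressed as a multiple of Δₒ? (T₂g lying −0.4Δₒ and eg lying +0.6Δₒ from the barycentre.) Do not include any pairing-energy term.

-1.2 Δₒ

For octahedral d⁸ the high- and low-spin configurations coincide.
Configuration: t₂g⁶ eg².
CFSE = 6(-0.4Δₒ) + 2(0.6Δₒ) = -2.4Δₒ + 1.2Δₒ = -1.2Δₒ.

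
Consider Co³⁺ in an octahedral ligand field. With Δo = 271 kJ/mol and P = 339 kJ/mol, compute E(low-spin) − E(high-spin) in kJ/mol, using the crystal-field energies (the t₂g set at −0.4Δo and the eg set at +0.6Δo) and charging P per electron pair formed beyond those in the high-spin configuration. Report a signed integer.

Co sits in group 9; removing 3 electrons leaves Co³⁺ with 9 − 3 = 6 d electrons.
High-spin d⁶ fills as t₂g⁴ eg² with CFSE 4(−0.4) + 2(+0.6) = -0.4Δo = -108 kJ/mol.
Low-spin: t₂g⁶ eg⁰, orbital CFSE = -2.4Δo = -650 kJ/mol; plus 2 excess pairs × P = +678 kJ/mol; total 28 kJ/mol.
Thus E(LS) − E(HS) = 136 kJ/mol.

136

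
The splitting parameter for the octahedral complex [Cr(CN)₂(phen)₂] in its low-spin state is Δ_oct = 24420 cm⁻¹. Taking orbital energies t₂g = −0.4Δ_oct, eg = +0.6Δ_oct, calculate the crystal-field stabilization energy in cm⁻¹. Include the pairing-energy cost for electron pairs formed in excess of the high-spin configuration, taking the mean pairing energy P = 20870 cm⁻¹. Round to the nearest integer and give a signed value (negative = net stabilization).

Ligand charges: 2×(-1) from CN⁻ and 2×(+0) from phen sum to -2; with overall charge +0, Cr is +2.
Cr is in group 6, so Cr²⁺ is d⁴ (6 − 2 = 4).
Configuration: t₂g⁴ eg⁰.
The orbital stabilization is -1.6Δ_oct = -1.6 × 24420 = -39072 cm⁻¹.
Pairing penalty: 1 pair vs 0 in the high-spin reference → 1 extra × P = 20870 cm⁻¹.
Overall CFSE = -39072 + 20870 = -18202 cm⁻¹.

-18202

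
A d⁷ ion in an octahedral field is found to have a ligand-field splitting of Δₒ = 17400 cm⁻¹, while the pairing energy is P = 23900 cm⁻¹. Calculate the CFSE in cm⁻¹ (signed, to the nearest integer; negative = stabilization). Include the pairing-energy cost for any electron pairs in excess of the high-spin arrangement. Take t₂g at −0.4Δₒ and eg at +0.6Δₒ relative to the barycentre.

-13920

Since Δₒ = 17400 cm⁻¹ < P = 23900 cm⁻¹, the complex adopts the high-spin configuration.
That gives t₂g⁵ eg².
Orbital CFSE = -0.8Δₒ = -0.8 × 17400 = -13920 cm⁻¹.
High-spin has no excess pairs, so no pairing correction applies.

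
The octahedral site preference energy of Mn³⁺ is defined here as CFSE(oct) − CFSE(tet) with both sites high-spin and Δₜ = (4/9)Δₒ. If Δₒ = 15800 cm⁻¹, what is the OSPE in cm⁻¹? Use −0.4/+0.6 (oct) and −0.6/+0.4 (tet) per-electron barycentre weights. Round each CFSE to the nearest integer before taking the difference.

-6671

Mn sits in group 7; removing 3 electrons leaves Mn³⁺ with 7 − 3 = 4 d electrons.
In an octahedral site d⁴ (HS) is t₂g³ eg¹, giving CFSE(oct) = -0.6Δₒ = -9480 cm⁻¹.
Tetrahedral: e² t₂², CFSE = 2(−0.6) + 2(+0.4) = -0.4Δₜ = -0.4 × (4/9) × 15800 = -2809 cm⁻¹.
OSPE = -9480 − (-2809) = -6671 cm⁻¹.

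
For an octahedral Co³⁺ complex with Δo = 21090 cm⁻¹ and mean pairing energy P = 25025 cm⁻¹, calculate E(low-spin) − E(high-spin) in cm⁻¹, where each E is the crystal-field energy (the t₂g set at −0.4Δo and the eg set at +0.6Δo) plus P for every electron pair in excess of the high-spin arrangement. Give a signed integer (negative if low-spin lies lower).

7870

Co sits in group 9; removing 3 electrons leaves Co³⁺ with 9 − 3 = 6 d electrons.
High-spin: t₂g⁴ eg², CFSE = -0.4Δo = -8436 cm⁻¹.
Low-spin t₂g⁶ eg⁰ gives -2.4Δo = -50616 cm⁻¹, but forming 2 extra pairs costs 2P = 50050 cm⁻¹, so E(LS) = -50616 + 50050 = -566 cm⁻¹.
Thus E(LS) − E(HS) = 7870 cm⁻¹.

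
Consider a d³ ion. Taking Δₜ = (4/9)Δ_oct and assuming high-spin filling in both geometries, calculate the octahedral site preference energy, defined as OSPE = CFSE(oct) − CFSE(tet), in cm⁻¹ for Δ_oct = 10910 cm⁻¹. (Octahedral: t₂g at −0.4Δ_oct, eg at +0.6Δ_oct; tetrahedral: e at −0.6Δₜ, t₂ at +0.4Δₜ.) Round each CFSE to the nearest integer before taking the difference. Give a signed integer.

-9213

In an octahedral site d³ (HS) is t2g^3 e_g^0, giving CFSE(oct) = -1.2Δ_oct = -13092 cm⁻¹.
Tetrahedral: e^2 t2^1, CFSE = 2(−0.6) + 1(+0.4) = -0.8Δₜ = -0.8 × (4/9) × 10910 = -3879 cm⁻¹.
OSPE = CFSE(oct) − CFSE(tet) = -13092 − (-3879) = -9213 cm⁻¹.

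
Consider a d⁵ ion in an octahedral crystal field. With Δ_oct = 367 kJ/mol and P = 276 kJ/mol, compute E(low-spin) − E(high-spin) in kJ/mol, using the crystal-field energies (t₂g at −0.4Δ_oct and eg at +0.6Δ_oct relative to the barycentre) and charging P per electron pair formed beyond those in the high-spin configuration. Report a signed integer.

-182

In the high-spin limit (t₂g³ eg²) the orbital term is 0.0Δ_oct = 0 kJ/mol, with no excess pairing.
Low-spin t₂g⁵ eg⁰ gives -2.0Δ_oct = -734 kJ/mol, but forming 2 extra pairs costs 2P = 552 kJ/mol, so E(LS) = -734 + 552 = -182 kJ/mol.
The difference is -182 − (0) = -182 kJ/mol, so low-spin lies lower.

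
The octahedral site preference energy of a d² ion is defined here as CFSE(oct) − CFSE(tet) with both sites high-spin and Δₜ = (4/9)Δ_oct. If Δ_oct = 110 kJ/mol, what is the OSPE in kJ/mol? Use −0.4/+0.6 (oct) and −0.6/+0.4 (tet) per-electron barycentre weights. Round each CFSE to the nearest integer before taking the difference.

In an octahedral site d² (HS) is t₂g² eg⁰, giving CFSE(oct) = -0.8Δ_oct = -88 kJ/mol.
In a tetrahedral site the filling is e² t₂⁰: CFSE(tet) = -1.2Δₜ = -1.2 × (4/9)(110) = -59 kJ/mol.
OSPE = -88 − (-59) = -29 kJ/mol.

-29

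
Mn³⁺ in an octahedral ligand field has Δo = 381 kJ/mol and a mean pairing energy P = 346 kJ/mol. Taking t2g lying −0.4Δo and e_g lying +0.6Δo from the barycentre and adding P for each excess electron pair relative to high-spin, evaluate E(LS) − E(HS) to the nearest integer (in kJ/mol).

Group 7 minus oxidation state +3 gives a d⁴ configuration for Mn³⁺.
High-spin d⁴ fills as t2g^3 e_g^1 with CFSE 3(−0.4) + 1(+0.6) = -0.6Δo = -229 kJ/mol.
For low-spin the configuration is t2g^4 e_g^0: orbital energy -1.6 × 381 = -610 kJ/mol, and 1 additional pair relative to high-spin adds 346 kJ/mol, giving -264 kJ/mol.
Thus E(LS) − E(HS) = -35 kJ/mol.

-35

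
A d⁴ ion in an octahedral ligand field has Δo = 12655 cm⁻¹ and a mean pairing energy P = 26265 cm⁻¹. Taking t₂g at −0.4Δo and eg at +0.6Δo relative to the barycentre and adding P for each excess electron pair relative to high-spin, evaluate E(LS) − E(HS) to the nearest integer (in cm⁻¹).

High-spin d⁴ fills as t₂g³ eg¹ with CFSE 3(−0.4) + 1(+0.6) = -0.6Δo = -7593 cm⁻¹.
Low-spin: t₂g⁴ eg⁰, orbital CFSE = -1.6Δo = -20248 cm⁻¹; plus 1 excess pair × P = +26265 cm⁻¹; total 6017 cm⁻¹.
The difference is 6017 − (-7593) = 13610 cm⁻¹, so high-spin lies lower.

13610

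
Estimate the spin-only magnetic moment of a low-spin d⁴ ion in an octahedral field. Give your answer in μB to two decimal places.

Configuration: t₂g⁴ eg⁰ → 2 unpaired electrons.
μ(spin-only) = √[2(2+2)] = √8 ≈ 2.83 μB.

2.83 μB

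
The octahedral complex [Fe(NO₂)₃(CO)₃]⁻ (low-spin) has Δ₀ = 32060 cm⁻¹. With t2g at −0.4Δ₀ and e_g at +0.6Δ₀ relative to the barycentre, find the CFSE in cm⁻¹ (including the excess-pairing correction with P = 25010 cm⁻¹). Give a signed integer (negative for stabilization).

Ligand charges: 3×(-1) from NO₂⁻ and 3×(+0) from CO sum to -3; with overall charge -1, Fe is +2.
Fe is in group 8, so Fe²⁺ is d⁶ (8 − 2 = 6).
Configuration: t2g^6 e_g^0.
The orbital stabilization is -2.4Δ₀ = -2.4 × 32060 = -76944 cm⁻¹.
Relative to high-spin t2g^4 e_g^2 (1 paired), the low-spin configuration has 2 additional pairs, contributing +2 × 25010 = +50020 cm⁻¹.
Net CFSE = -76944 + 50020 = -26924 cm⁻¹.

-26924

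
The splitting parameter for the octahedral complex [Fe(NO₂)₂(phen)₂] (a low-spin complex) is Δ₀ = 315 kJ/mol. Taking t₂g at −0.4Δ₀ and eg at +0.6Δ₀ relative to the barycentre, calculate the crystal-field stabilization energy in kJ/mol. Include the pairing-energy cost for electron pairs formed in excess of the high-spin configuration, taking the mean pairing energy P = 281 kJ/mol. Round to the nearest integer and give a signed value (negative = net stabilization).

-194

Ligand charges: 2×(-1) from NO₂⁻ and 2×(+0) from phen sum to -2; with overall charge +0, Fe is +2.
Fe sits in group 8; removing 2 electrons leaves Fe²⁺ with 8 − 2 = 6 d electrons.
Electron filling gives t₂g⁶ eg⁰.
CFSE(orbital) = 6×(-0.4Δ₀) + 0×(0.6Δ₀) = -2.4Δ₀; with Δ₀ = 315 kJ/mol that is -756 kJ/mol.
Pairing penalty: 3 pairs vs 1 in the high-spin reference → 2 extra × P = 562 kJ/mol.
Combining: -756 + 562 = -194 kJ/mol.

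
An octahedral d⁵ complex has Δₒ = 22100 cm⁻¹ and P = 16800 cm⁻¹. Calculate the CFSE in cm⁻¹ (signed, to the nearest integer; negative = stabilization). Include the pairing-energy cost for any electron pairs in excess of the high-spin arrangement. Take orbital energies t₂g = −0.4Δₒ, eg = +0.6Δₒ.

Since Δₒ = 22100 cm⁻¹ > P = 16800 cm⁻¹, the complex adopts the low-spin configuration.
That gives t₂g⁵ eg⁰.
Orbital CFSE = -2.0Δₒ = -2.0 × 22100 = -44200 cm⁻¹.
Excess pairs vs high-spin: 2 − 0 = 2; pairing cost = +33600 cm⁻¹.
Net CFSE = -44200 + 33600 = -10600 cm⁻¹.

-10600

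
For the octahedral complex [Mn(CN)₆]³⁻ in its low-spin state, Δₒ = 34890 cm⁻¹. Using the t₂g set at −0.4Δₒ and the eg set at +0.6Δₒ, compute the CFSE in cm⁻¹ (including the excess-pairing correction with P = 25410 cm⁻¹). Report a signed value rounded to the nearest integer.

Each CN⁻ contributes -1; 6 × (-1) = -6. With overall charge -3, Mn is in the +3 oxidation state.
Mn is in group 7, so Mn³⁺ is d⁴ (7 − 3 = 4).
Configuration: t₂g⁴ eg⁰.
Orbital CFSE = 4(-0.4) + 0(0.6) = -1.6Δₒ = -1.6 × 34890 = -55824 cm⁻¹.
Pairing penalty: 1 pair vs 0 in the high-spin reference → 1 extra × P = 25410 cm⁻¹.
Combining: -55824 + 25410 = -30414 cm⁻¹.

-30414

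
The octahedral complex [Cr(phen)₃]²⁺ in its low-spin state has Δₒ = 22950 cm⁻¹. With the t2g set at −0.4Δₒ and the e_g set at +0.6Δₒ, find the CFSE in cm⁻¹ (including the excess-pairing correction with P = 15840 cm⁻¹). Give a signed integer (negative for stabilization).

-20880

phen is neutral, so the +2 overall charge sits on Cr: oxidation state +2.
Group 6 minus oxidation state +2 gives a d⁴ configuration for Cr²⁺.
Electron filling gives t2g^4 e_g^0.
Orbital CFSE = 4(-0.4) + 0(0.6) = -1.6Δₒ = -1.6 × 22950 = -36720 cm⁻¹.
Relative to high-spin t2g^3 e_g^1 (0 paired), the low-spin configuration has 1 additional pair, contributing +1 × 15840 = +15840 cm⁻¹.
Combining: -36720 + 15840 = -20880 cm⁻¹.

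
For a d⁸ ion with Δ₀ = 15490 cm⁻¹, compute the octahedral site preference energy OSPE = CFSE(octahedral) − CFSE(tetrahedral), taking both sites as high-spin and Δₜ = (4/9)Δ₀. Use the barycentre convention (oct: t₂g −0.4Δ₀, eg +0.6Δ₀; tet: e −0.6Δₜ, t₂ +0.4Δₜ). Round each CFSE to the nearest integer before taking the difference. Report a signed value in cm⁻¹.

Octahedral (high-spin): t2g^6 e_g^2, CFSE = 6(−0.4) + 2(+0.6) = -1.2Δ₀ = -1.2 × 15490 = -18588 cm⁻¹.
In a tetrahedral site the filling is e^4 t2^4: CFSE(tet) = -0.8Δₜ = -0.8 × (4/9)(15490) = -5508 cm⁻¹.
OSPE = CFSE(oct) − CFSE(tet) = -18588 − (-5508) = -13080 cm⁻¹.

-13080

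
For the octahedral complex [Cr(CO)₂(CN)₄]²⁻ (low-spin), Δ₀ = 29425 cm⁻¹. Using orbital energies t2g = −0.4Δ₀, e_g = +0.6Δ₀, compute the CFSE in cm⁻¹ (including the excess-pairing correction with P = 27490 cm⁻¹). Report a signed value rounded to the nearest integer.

Ligand charges: 2×(+0) from CO and 4×(-1) from CN⁻ sum to -4; with overall charge -2, Cr is +2.
Cr is in group 6, so Cr²⁺ is d⁴ (6 − 2 = 4).
The d⁴ electrons fill as t2g^4 e_g^0.
The orbital stabilization is -1.6Δ₀ = -1.6 × 29425 = -47080 cm⁻¹.
Relative to high-spin t2g^3 e_g^1 (0 paired), the low-spin configuration has 1 additional pair, contributing +1 × 27490 = +27490 cm⁻¹.
Net CFSE = -47080 + 27490 = -19590 cm⁻¹.

-19590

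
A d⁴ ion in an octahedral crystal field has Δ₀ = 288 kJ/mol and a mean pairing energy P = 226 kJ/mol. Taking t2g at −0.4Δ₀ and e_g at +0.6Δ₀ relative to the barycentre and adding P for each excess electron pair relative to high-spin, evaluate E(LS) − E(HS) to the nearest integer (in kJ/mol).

-62

High-spin: t2g^3 e_g^1, CFSE = -0.6Δ₀ = -173 kJ/mol.
Low-spin: t2g^4 e_g^0, orbital CFSE = -1.6Δ₀ = -461 kJ/mol; plus 1 excess pair × P = +226 kJ/mol; total -235 kJ/mol.
E(LS) − E(HS) = -235 − (-173) = -62 kJ/mol.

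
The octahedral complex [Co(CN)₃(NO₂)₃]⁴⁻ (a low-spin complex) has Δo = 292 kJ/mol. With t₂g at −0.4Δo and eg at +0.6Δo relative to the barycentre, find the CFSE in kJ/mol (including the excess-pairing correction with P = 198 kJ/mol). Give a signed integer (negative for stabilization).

Ligand charges: 3×(-1) from CN⁻ and 3×(-1) from NO₂⁻ sum to -6; with overall charge -4, Co is +2.
Group 9 minus oxidation state +2 gives a d⁷ configuration for Co²⁺.
The d⁷ electrons fill as t₂g⁶ eg¹.
The orbital stabilization is -1.8Δo = -1.8 × 292 = -526 kJ/mol.
Relative to high-spin t₂g⁵ eg² (2 paired), the low-spin configuration has 1 additional pair, contributing +1 × 198 = +198 kJ/mol.
Combining: -526 + 198 = -328 kJ/mol.

-328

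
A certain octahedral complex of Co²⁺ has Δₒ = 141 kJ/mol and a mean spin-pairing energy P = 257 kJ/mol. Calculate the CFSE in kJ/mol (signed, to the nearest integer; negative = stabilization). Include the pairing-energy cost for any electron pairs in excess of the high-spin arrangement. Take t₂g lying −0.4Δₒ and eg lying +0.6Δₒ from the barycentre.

-113

Co is in group 9, so Co²⁺ is d⁷ (9 − 2 = 7).
Here Δₒ < P (141 < 257), so the high-spin state is favoured.
Configuration: t₂g⁵ eg².
Orbital CFSE = -0.8Δₒ = -0.8 × 141 = -113 kJ/mol.
High-spin has no excess pairs, so no pairing correction applies.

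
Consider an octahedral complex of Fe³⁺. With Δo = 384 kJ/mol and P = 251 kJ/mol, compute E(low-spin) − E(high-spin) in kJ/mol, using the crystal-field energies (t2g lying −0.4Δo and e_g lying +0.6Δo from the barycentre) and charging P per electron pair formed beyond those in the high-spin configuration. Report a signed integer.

Fe sits in group 8; removing 3 electrons leaves Fe³⁺ with 8 − 3 = 5 d electrons.
High-spin: t2g^3 e_g^2, CFSE = 0.0Δo = 0 kJ/mol.
Low-spin t2g^5 e_g^0 gives -2.0Δo = -768 kJ/mol, but forming 2 extra pairs costs 2P = 502 kJ/mol, so E(LS) = -768 + 502 = -266 kJ/mol.
E(LS) − E(HS) = -266 − (0) = -266 kJ/mol.

-266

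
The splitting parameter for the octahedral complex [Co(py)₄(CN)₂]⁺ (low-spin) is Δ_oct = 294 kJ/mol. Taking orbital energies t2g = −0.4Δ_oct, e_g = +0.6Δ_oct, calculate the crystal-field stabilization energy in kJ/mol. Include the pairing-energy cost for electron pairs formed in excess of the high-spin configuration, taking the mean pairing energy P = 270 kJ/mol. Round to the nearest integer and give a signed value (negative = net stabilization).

-166

Ligand charges: 4×(+0) from py and 2×(-1) from CN⁻ sum to -2; with overall charge +1, Co is +3.
Co³⁺: group 9, so d-count = 9 − 3 = 6.
Electron filling gives t2g^6 e_g^0.
Orbital CFSE = 6(-0.4) + 0(0.6) = -2.4Δ_oct = -2.4 × 294 = -706 kJ/mol.
Relative to high-spin t2g^4 e_g^2 (1 paired), the low-spin configuration has 2 additional pairs, contributing +2 × 270 = +540 kJ/mol.
Combining: -706 + 540 = -166 kJ/mol.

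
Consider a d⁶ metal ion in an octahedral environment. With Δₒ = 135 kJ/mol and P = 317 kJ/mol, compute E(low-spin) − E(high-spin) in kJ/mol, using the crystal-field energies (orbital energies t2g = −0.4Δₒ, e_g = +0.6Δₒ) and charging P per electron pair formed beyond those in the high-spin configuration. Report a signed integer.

364

In the high-spin limit (t2g^4 e_g^2) the orbital term is -0.4Δₒ = -54 kJ/mol, with no excess pairing.
For low-spin the configuration is t2g^6 e_g^0: orbital energy -2.4 × 135 = -324 kJ/mol, and 2 additional pairs relative to high-spin add 634 kJ/mol, giving 310 kJ/mol.
Thus E(LS) − E(HS) = 364 kJ/mol.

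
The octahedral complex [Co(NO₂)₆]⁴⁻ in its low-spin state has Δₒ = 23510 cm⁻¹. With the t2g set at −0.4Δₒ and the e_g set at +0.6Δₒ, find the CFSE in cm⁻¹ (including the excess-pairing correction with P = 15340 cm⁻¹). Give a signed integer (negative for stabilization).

Each NO₂⁻ contributes -1; 6 × (-1) = -6. With overall charge -4, Co is in the +2 oxidation state.
Co is in group 9, so Co²⁺ is d⁷ (9 − 2 = 7).
Configuration: t2g^6 e_g^1.
CFSE(orbital) = 6×(-0.4Δₒ) + 1×(0.6Δₒ) = -1.8Δₒ; with Δₒ = 23510 cm⁻¹ that is -42318 cm⁻¹.
Relative to high-spin t2g^5 e_g^2 (2 paired), the low-spin configuration has 1 additional pair, contributing +1 × 15340 = +15340 cm⁻¹.
Overall CFSE = -42318 + 15340 = -26978 cm⁻¹.

-26978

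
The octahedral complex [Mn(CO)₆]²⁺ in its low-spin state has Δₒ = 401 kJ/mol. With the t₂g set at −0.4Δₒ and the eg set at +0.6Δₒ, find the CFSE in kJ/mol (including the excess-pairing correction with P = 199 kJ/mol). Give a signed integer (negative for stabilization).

CO is neutral, so the +2 overall charge sits on Mn: oxidation state +2.
Mn sits in group 7; removing 2 electrons leaves Mn²⁺ with 7 − 2 = 5 d electrons.
Configuration: t₂g⁵ eg⁰.
CFSE(orbital) = 5×(-0.4Δₒ) + 0×(0.6Δₒ) = -2.0Δₒ; with Δₒ = 401 kJ/mol that is -802 kJ/mol.
Relative to high-spin t₂g³ eg² (0 paired), the low-spin configuration has 2 additional pairs, contributing +2 × 199 = +398 kJ/mol.
Net CFSE = -802 + 398 = -404 kJ/mol.

-404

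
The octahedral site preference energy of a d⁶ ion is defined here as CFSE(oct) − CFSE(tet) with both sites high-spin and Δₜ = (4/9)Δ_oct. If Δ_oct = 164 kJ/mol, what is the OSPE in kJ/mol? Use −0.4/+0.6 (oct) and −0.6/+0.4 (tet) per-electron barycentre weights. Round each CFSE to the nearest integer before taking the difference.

-22

Octahedral (high-spin): t2g^4 e_g^2, CFSE = 4(−0.4) + 2(+0.6) = -0.4Δ_oct = -0.4 × 164 = -66 kJ/mol.
Tetrahedral: e^3 t2^3, CFSE = 3(−0.6) + 3(+0.4) = -0.6Δₜ = -0.6 × (4/9) × 164 = -44 kJ/mol.
OSPE = CFSE(oct) − CFSE(tet) = -66 − (-44) = -22 kJ/mol.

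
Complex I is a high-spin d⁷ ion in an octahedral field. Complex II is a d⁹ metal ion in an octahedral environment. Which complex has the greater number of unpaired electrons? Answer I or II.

I

I: t₂g⁵ eg² → 3 unpaired.
II: t₂g⁶ eg³ → 1 unpaired.
So I has more unpaired electrons.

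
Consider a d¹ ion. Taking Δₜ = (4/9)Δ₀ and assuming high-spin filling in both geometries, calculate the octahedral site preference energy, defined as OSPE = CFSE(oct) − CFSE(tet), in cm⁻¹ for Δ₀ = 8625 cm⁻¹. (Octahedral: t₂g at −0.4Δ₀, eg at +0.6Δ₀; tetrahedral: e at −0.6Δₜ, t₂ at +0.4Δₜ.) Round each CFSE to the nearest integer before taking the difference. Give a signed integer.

Octahedral high-spin t2g^1 e_g^0: CFSE = -0.4 × 8625 = -3450 cm⁻¹.
Tetrahedral e^1 t2^0 gives -0.6Δₜ = -0.6 × (4/9) × 8625 = -2300 cm⁻¹.
OSPE = -3450 − (-2300) = -1150 cm⁻¹.

-1150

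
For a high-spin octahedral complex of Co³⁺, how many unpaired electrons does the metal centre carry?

4

Co sits in group 9; removing 3 electrons leaves Co³⁺ with 9 − 3 = 6 d electrons.
Configuration: t2g^4 e_g^2, giving 4 unpaired electrons.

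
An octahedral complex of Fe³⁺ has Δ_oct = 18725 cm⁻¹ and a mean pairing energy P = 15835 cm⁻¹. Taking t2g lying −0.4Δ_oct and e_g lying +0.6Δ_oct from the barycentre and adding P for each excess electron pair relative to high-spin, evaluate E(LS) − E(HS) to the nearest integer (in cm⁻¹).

-5780

Fe is in group 8, so Fe³⁺ is d⁵ (8 − 3 = 5).
In the high-spin limit (t2g^3 e_g^2) the orbital term is 0.0Δ_oct = 0 cm⁻¹, with no excess pairing.
Low-spin: t2g^5 e_g^0, orbital CFSE = -2.0Δ_oct = -37450 cm⁻¹; plus 2 excess pairs × P = +31670 cm⁻¹; total -5780 cm⁻¹.
The difference is -5780 − (0) = -5780 cm⁻¹, so low-spin lies lower.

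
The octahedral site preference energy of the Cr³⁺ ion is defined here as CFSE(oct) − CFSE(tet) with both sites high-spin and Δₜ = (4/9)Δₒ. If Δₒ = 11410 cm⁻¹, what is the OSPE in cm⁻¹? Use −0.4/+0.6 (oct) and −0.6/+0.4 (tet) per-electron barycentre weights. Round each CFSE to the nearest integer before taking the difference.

Cr³⁺: group 6, so d-count = 6 − 3 = 3.
Octahedral (high-spin): t₂g³ eg⁰, CFSE = 3(−0.4) + 0(+0.6) = -1.2Δₒ = -1.2 × 11410 = -13692 cm⁻¹.
Tetrahedral e² t₂¹ gives -0.8Δₜ = -0.8 × (4/9) × 11410 = -4057 cm⁻¹.
OSPE = -13692 − (-4057) = -9635 cm⁻¹.

-9635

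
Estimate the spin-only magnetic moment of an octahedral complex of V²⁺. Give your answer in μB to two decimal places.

3.87 μB

V is in group 5, so V²⁺ is d³ (5 − 2 = 3).
Configuration: t₂g³ eg⁰ → 3 unpaired electrons.
μ(spin-only) = √[3(3+2)] = √15 ≈ 3.87 μB.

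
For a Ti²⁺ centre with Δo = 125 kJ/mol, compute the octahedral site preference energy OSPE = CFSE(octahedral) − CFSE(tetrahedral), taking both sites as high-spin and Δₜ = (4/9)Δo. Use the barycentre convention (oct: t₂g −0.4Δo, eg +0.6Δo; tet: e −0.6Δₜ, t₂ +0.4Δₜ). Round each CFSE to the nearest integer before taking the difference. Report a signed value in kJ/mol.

-33

Ti sits in group 4; removing 2 electrons leaves Ti²⁺ with 4 − 2 = 2 d electrons.
Octahedral (high-spin): t2g^2 e_g^0, CFSE = 2(−0.4) + 0(+0.6) = -0.8Δo = -0.8 × 125 = -100 kJ/mol.
In a tetrahedral site the filling is e^2 t2^0: CFSE(tet) = -1.2Δₜ = -1.2 × (4/9)(125) = -67 kJ/mol.
Subtracting, OSPE = -100 − (-67) = -33 kJ/mol.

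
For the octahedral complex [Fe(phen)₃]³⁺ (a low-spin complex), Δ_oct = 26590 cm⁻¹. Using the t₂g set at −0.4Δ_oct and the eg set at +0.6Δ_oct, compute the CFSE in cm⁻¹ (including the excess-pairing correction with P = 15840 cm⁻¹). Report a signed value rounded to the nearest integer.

phen is neutral, so the +3 overall charge sits on Fe: oxidation state +3.
Group 8 minus oxidation state +3 gives a d⁵ configuration for Fe³⁺.
Configuration: t₂g⁵ eg⁰.
The orbital stabilization is -2.0Δ_oct = -2.0 × 26590 = -53180 cm⁻¹.
High-spin d⁵ would be t₂g³ eg² with 0 pairs; low-spin has 2, so 2 excess pairs cost +2P = +31680 cm⁻¹.
Combining: -53180 + 31680 = -21500 cm⁻¹.

-21500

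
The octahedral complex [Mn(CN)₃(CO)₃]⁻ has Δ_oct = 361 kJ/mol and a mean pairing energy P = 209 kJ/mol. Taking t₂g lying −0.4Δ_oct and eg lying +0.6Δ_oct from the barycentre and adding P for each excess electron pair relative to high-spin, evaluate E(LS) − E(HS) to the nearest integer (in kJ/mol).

-304

Ligand charges: 3×(-1) from CN⁻ and 3×(+0) from CO sum to -3; with overall charge -1, Mn is +2.
Mn is in group 7, so Mn²⁺ is d⁵ (7 − 2 = 5).
High-spin: t₂g³ eg², CFSE = 0.0Δ_oct = 0 kJ/mol.
Low-spin t₂g⁵ eg⁰ gives -2.0Δ_oct = -722 kJ/mol, but forming 2 extra pairs costs 2P = 418 kJ/mol, so E(LS) = -722 + 418 = -304 kJ/mol.
The difference is -304 − (0) = -304 kJ/mol, so low-spin lies lower.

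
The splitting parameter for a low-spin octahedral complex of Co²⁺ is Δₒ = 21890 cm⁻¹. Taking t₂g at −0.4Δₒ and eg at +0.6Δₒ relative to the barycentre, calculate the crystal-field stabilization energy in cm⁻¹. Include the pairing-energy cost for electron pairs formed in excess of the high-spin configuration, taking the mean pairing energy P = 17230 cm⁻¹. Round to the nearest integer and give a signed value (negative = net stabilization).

Co is in group 9, so Co²⁺ is d⁷ (9 − 2 = 7).
Configuration: t₂g⁶ eg¹.
The orbital stabilization is -1.8Δₒ = -1.8 × 21890 = -39402 cm⁻¹.
Pairing penalty: 3 pairs vs 2 in the high-spin reference → 1 extra × P = 17230 cm⁻¹.
Net CFSE = -39402 + 17230 = -22172 cm⁻¹.

-22172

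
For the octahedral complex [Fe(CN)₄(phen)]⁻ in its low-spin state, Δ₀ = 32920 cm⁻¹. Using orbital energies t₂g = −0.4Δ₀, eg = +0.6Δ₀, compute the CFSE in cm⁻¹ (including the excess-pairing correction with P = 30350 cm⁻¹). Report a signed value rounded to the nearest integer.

-5140

Ligand charges: 4×(-1) from CN⁻ and 1×(+0) from phen sum to -4; with overall charge -1, Fe is +3.
Fe sits in group 8; removing 3 electrons leaves Fe³⁺ with 8 − 3 = 5 d electrons.
Configuration: t₂g⁵ eg⁰.
CFSE(orbital) = 5×(-0.4Δ₀) + 0×(0.6Δ₀) = -2.0Δ₀; with Δ₀ = 32920 cm⁻¹ that is -65840 cm⁻¹.
Pairing penalty: 2 pairs vs 0 in the high-spin reference → 2 extra × P = 60700 cm⁻¹.
Net CFSE = -65840 + 60700 = -5140 cm⁻¹.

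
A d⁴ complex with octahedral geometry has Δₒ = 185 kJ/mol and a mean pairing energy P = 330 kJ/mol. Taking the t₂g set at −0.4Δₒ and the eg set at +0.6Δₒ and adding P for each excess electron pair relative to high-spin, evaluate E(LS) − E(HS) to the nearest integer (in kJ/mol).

High-spin d⁴ fills as t₂g³ eg¹ with CFSE 3(−0.4) + 1(+0.6) = -0.6Δₒ = -111 kJ/mol.
For low-spin the configuration is t₂g⁴ eg⁰: orbital energy -1.6 × 185 = -296 kJ/mol, and 1 additional pair relative to high-spin adds 330 kJ/mol, giving 34 kJ/mol.
E(LS) − E(HS) = 34 − (-111) = 145 kJ/mol.

145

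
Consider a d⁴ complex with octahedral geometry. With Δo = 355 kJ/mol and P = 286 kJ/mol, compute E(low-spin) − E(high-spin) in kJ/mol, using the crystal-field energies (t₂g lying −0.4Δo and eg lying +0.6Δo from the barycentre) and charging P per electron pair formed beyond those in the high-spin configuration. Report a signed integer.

-69

High-spin d⁴ fills as t₂g³ eg¹ with CFSE 3(−0.4) + 1(+0.6) = -0.6Δo = -213 kJ/mol.
For low-spin the configuration is t₂g⁴ eg⁰: orbital energy -1.6 × 355 = -568 kJ/mol, and 1 additional pair relative to high-spin adds 286 kJ/mol, giving -282 kJ/mol.
E(LS) − E(HS) = -282 − (-213) = -69 kJ/mol.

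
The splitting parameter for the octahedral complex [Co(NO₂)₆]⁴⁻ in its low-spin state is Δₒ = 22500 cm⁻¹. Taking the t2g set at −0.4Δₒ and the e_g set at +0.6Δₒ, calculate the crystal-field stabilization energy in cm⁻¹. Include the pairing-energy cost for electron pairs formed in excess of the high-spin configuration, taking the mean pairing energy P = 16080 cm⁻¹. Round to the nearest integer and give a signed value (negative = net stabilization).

Each NO₂⁻ contributes -1; 6 × (-1) = -6. With overall charge -4, Co is in the +2 oxidation state.
Co²⁺: group 9, so d-count = 9 − 2 = 7.
The d⁷ electrons fill as t2g^6 e_g^1.
CFSE(orbital) = 6×(-0.4Δₒ) + 1×(0.6Δₒ) = -1.8Δₒ; with Δₒ = 22500 cm⁻¹ that is -40500 cm⁻¹.
High-spin d⁷ would be t2g^5 e_g^2 with 2 pairs; low-spin has 3, so 1 excess pair costs +1P = +16080 cm⁻¹.
Net CFSE = -40500 + 16080 = -24420 cm⁻¹.

-24420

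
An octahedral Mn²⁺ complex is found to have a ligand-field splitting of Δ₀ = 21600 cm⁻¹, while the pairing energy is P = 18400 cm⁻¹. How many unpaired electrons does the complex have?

1

Mn sits in group 7; removing 2 electrons leaves Mn²⁺ with 7 − 2 = 5 d electrons.
Since Δ₀ = 21600 cm⁻¹ > P = 18400 cm⁻¹, the complex adopts the low-spin configuration.
Filling d⁵ accordingly: t₂g⁵ eg⁰.
Unpaired electrons: 1.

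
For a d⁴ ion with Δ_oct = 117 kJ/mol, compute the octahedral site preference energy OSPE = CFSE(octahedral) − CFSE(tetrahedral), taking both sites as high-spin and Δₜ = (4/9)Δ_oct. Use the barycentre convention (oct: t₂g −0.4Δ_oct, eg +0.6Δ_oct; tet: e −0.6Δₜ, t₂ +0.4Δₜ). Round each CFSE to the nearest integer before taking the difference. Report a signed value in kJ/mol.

Octahedral high-spin t₂g³ eg¹: CFSE = -0.6 × 117 = -70 kJ/mol.
In a tetrahedral site the filling is e² t₂²: CFSE(tet) = -0.4Δₜ = -0.4 × (4/9)(117) = -21 kJ/mol.
OSPE = -70 − (-21) = -49 kJ/mol.

-49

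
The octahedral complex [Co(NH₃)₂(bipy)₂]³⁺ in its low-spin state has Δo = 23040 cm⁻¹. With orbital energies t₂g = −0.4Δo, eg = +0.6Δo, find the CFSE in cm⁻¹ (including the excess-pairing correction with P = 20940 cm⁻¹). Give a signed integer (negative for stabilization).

-13416

Ligand charges: 2×(+0) from NH₃ and 2×(+0) from bipy sum to +0; with overall charge +3, Co is +3.
Co³⁺: group 9, so d-count = 9 − 3 = 6.
The d⁶ electrons fill as t₂g⁶ eg⁰.
CFSE(orbital) = 6×(-0.4Δo) + 0×(0.6Δo) = -2.4Δo; with Δo = 23040 cm⁻¹ that is -55296 cm⁻¹.
High-spin d⁶ would be t₂g⁴ eg² with 1 pair; low-spin has 3, so 2 excess pairs cost +2P = +41880 cm⁻¹.
Overall CFSE = -55296 + 41880 = -13416 cm⁻¹.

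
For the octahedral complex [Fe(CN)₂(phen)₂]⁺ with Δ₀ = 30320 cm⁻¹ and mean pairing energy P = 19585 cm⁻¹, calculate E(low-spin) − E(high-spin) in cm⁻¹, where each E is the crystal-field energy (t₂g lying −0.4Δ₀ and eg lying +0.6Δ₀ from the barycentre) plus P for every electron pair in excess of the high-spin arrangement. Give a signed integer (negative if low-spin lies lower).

-21470

Ligand charges: 2×(-1) from CN⁻ and 2×(+0) from phen sum to -2; with overall charge +1, Fe is +3.
Fe is in group 8, so Fe³⁺ is d⁵ (8 − 3 = 5).
In the high-spin limit (t₂g³ eg²) the orbital term is 0.0Δ₀ = 0 cm⁻¹, with no excess pairing.
For low-spin the configuration is t₂g⁵ eg⁰: orbital energy -2.0 × 30320 = -60640 cm⁻¹, and 2 additional pairs relative to high-spin add 39170 cm⁻¹, giving -21470 cm⁻¹.
E(LS) − E(HS) = -21470 − (0) = -21470 cm⁻¹.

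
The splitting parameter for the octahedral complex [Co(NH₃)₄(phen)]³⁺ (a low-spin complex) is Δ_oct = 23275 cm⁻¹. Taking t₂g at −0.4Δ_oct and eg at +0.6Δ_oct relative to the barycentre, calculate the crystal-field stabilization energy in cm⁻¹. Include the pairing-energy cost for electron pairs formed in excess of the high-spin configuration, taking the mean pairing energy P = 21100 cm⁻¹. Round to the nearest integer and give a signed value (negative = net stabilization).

Ligand charges: 4×(+0) from NH₃ and 1×(+0) from phen sum to +0; with overall charge +3, Co is +3.
Co³⁺: group 9, so d-count = 9 − 3 = 6.
Configuration: t₂g⁶ eg⁰.
CFSE(orbital) = 6×(-0.4Δ_oct) + 0×(0.6Δ_oct) = -2.4Δ_oct; with Δ_oct = 23275 cm⁻¹ that is -55860 cm⁻¹.
Relative to high-spin t₂g⁴ eg² (1 paired), the low-spin configuration has 2 additional pairs, contributing +2 × 21100 = +42200 cm⁻¹.
Net CFSE = -55860 + 42200 = -13660 cm⁻¹.

-13660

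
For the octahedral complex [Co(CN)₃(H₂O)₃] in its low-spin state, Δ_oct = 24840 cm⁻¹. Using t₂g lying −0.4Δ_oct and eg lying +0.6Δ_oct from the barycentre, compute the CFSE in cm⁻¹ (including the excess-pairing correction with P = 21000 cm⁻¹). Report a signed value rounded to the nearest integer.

Ligand charges: 3×(-1) from CN⁻ and 3×(+0) from H₂O sum to -3; with overall charge +0, Co is +3.
Co is in group 9, so Co³⁺ is d⁶ (9 − 3 = 6).
Electron filling gives t₂g⁶ eg⁰.
CFSE(orbital) = 6×(-0.4Δ_oct) + 0×(0.6Δ_oct) = -2.4Δ_oct; with Δ_oct = 24840 cm⁻¹ that is -59616 cm⁻¹.
Pairing penalty: 3 pairs vs 1 in the high-spin reference → 2 extra × P = 42000 cm⁻¹.
Net CFSE = -59616 + 42000 = -17616 cm⁻¹.

-17616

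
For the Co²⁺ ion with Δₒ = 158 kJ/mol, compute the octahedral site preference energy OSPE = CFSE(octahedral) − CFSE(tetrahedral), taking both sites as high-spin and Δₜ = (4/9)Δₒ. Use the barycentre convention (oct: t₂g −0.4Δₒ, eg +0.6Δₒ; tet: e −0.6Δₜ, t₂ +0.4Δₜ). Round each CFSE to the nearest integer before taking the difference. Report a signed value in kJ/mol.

-42

Co²⁺: group 9, so d-count = 9 − 2 = 7.
Octahedral high-spin t2g^5 e_g^2: CFSE = -0.8 × 158 = -126 kJ/mol.
In a tetrahedral site the filling is e^4 t2^3: CFSE(tet) = -1.2Δₜ = -1.2 × (4/9)(158) = -84 kJ/mol.
OSPE = CFSE(oct) − CFSE(tet) = -126 − (-84) = -42 kJ/mol.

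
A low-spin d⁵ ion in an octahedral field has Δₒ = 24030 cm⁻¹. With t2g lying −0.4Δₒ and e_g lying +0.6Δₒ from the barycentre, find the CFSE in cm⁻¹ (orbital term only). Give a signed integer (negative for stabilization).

Configuration: t2g^5 e_g^0.
CFSE(orbital) = 5×(-0.4Δₒ) + 0×(0.6Δₒ) = -2.0Δₒ; with Δₒ = 24030 cm⁻¹ that is -48060 cm⁻¹.

-48060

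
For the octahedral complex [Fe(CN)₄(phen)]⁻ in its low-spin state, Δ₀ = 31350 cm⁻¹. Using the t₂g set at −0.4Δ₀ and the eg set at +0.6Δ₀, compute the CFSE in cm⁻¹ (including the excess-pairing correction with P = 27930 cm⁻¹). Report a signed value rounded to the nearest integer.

Ligand charges: 4×(-1) from CN⁻ and 1×(+0) from phen sum to -4; with overall charge -1, Fe is +3.
Fe sits in group 8; removing 3 electrons leaves Fe³⁺ with 8 − 3 = 5 d electrons.
The d⁵ electrons fill as t₂g⁵ eg⁰.
Orbital CFSE = 5(-0.4) + 0(0.6) = -2.0Δ₀ = -2.0 × 31350 = -62700 cm⁻¹.
High-spin d⁵ would be t₂g³ eg² with 0 pairs; low-spin has 2, so 2 excess pairs cost +2P = +55860 cm⁻¹.
Net CFSE = -62700 + 55860 = -6840 cm⁻¹.

-6840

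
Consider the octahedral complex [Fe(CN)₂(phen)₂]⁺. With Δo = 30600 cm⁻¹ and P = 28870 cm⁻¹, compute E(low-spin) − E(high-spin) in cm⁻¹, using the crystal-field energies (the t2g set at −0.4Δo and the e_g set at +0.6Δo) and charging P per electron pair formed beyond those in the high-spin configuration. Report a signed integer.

Ligand charges: 2×(-1) from CN⁻ and 2×(+0) from phen sum to -2; with overall charge +1, Fe is +3.
Fe sits in group 8; removing 3 electrons leaves Fe³⁺ with 8 − 3 = 5 d electrons.
High-spin d⁵ fills as t2g^3 e_g^2 with CFSE 3(−0.4) + 2(+0.6) = 0.0Δo = 0 cm⁻¹.
Low-spin: t2g^5 e_g^0, orbital CFSE = -2.0Δo = -61200 cm⁻¹; plus 2 excess pairs × P = +57740 cm⁻¹; total -3460 cm⁻¹.
E(LS) − E(HS) = -3460 − (0) = -3460 cm⁻¹.

-3460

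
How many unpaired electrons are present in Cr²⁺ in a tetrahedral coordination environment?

4

Cr is in group 6, so Cr²⁺ is d⁴ (6 − 2 = 4).
With tetrahedral geometry the complex is necessarily high-spin.
Configuration: e^2 t2^2, giving 4 unpaired electrons.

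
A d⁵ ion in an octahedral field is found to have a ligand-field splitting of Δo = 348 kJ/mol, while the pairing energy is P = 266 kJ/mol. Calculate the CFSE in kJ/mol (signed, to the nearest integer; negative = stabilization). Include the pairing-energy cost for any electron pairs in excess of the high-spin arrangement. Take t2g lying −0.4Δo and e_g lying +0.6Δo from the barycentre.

Δo > P, so pairing is preferred: the ground state is low-spin.
Configuration: t2g^5 e_g^0.
Orbital CFSE = -2.0Δo = -2.0 × 348 = -696 kJ/mol.
Excess pairs vs high-spin: 2 − 0 = 2; pairing cost = +532 kJ/mol.
Net CFSE = -696 + 532 = -164 kJ/mol.

-164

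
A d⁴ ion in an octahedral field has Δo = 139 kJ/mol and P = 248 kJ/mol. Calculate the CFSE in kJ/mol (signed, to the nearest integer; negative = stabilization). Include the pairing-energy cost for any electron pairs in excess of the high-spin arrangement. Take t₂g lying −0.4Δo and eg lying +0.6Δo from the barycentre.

-83

Here Δo < P (139 < 248), so the high-spin state is favoured.
Configuration: t₂g³ eg¹.
Orbital CFSE = -0.6Δo = -0.6 × 139 = -83 kJ/mol.
High-spin has no excess pairs, so no pairing correction applies.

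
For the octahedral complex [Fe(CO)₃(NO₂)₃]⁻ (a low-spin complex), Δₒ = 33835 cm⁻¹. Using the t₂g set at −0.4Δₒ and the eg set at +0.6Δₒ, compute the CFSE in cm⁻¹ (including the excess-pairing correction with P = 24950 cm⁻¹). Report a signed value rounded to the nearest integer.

-31304

Ligand charges: 3×(+0) from CO and 3×(-1) from NO₂⁻ sum to -3; with overall charge -1, Fe is +2.
Fe²⁺: group 8, so d-count = 8 − 2 = 6.
Configuration: t₂g⁶ eg⁰.
Orbital CFSE = 6(-0.4) + 0(0.6) = -2.4Δₒ = -2.4 × 33835 = -81204 cm⁻¹.
Relative to high-spin t₂g⁴ eg² (1 paired), the low-spin configuration has 2 additional pairs, contributing +2 × 24950 = +49900 cm⁻¹.
Overall CFSE = -81204 + 49900 = -31304 cm⁻¹.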